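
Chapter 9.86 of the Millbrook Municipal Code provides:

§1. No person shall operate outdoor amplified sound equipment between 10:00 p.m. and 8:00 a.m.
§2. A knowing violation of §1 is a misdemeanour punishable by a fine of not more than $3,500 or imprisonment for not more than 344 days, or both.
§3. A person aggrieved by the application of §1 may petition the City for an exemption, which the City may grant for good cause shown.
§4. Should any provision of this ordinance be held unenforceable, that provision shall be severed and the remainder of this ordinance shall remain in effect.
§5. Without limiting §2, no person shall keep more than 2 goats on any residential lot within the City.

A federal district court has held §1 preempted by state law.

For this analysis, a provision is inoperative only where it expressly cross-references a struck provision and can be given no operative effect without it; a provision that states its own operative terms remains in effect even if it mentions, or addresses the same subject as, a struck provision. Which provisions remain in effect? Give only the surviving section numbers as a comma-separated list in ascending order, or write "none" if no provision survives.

4, 5

§1 is struck. §2 merely fixes the criminal penalty for violating §1; with §1 gone it has nothing to operate on and falls away. §3 has no operative effect of its own apart from §1 and is therefore inoperative. Although §5 refers to §2, its operative terms do not depend on §2, so it remains in effect. Under the severability clause in §4, the remaining provisions continue in force. The provisions still in force are §4 and §5.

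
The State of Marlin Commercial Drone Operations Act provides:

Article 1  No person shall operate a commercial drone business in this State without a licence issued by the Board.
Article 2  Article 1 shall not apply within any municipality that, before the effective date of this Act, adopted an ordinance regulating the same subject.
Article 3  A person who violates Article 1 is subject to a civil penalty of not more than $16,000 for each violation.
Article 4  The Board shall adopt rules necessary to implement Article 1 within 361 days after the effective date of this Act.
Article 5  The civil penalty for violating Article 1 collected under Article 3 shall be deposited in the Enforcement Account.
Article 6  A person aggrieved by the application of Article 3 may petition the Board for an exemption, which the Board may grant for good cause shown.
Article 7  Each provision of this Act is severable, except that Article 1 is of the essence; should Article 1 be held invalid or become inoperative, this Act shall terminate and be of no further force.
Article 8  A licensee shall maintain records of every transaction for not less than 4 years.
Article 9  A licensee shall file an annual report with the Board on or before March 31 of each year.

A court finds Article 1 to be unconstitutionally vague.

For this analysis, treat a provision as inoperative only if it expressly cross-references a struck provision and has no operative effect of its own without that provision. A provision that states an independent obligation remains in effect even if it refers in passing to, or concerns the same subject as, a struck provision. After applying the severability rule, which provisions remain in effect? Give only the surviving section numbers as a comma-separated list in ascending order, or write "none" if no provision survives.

none

Article 1 is struck. Article 2 merely fixes the local-preemption carve-out from Article 1; with Article 1 gone it has nothing to operate on and falls away. Article 3 merely fixes the civil penalty for violating Article 1; with Article 1 gone it has nothing to operate on and falls away. Article 4 has no operative effect of its own apart from Article 1 and is therefore inoperative. Article 5 does nothing except set the disposition of the civil penalty for violating Article 1 by reference to Article 3; with Article 3 gone it has no independent effect and is inoperative. Article 6 operates only by reference to Article 3, so it falls with Article 3. Article 7 makes Article 1 an essential term, and Article 1 is the provision held invalid; under Article 7, the entire Act is therefore void. No provision of the Act survives.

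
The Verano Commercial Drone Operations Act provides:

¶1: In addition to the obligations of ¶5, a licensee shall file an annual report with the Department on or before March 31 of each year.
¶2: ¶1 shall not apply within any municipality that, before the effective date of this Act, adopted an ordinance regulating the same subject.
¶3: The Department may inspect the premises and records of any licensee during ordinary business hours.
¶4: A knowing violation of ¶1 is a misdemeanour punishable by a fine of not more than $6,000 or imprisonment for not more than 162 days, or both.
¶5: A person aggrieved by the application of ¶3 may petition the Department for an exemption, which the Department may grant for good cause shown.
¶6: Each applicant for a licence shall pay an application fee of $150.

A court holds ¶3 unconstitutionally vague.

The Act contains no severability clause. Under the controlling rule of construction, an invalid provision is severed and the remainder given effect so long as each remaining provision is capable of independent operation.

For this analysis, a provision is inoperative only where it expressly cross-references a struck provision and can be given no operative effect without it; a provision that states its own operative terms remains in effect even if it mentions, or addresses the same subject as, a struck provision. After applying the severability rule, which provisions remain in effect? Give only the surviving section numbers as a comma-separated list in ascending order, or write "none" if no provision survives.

1, 2, 4, 6

¶3 is struck. The only function of ¶5 is the exemption procedure for ¶3, so it cannot stand once ¶3 is removed. Although ¶1 refers to ¶5, its operative terms do not depend on ¶5, so it remains in effect. Under the stated default rule, only provisions that cannot operate independently fall away; the rest are enforced. ¶1, ¶2, ¶4, and ¶6 remain in effect.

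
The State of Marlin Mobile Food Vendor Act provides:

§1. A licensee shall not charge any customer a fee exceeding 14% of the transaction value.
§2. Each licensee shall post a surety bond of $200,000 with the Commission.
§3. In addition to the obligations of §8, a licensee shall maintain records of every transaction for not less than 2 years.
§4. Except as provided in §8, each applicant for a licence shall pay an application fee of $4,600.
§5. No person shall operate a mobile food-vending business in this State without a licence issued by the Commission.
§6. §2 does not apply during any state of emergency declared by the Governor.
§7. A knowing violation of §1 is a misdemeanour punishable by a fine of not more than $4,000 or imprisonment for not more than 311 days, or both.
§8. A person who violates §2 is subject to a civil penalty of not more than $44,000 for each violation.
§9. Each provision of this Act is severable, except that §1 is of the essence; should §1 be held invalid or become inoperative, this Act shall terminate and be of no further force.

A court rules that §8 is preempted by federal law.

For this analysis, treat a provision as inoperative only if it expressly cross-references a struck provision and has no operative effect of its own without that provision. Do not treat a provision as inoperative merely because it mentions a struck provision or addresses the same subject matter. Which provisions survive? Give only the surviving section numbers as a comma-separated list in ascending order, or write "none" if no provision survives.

1, 2, 3, 4, 5, 6, 7, 9

§8 is struck. §3 mentions §8 but its own obligation stands independently of §8, so §3 is not affected. §4 mentions §8 but its own obligation stands independently of §8, so §4 is not affected. No other provision's operative terms depend on §8. §9 makes §1 an essential term, but §1 is unaffected, so the severability proviso in §9 preserves the remaining provisions. That leaves §1, §2, §3, §4, §5, §6, §7, and §9 in effect.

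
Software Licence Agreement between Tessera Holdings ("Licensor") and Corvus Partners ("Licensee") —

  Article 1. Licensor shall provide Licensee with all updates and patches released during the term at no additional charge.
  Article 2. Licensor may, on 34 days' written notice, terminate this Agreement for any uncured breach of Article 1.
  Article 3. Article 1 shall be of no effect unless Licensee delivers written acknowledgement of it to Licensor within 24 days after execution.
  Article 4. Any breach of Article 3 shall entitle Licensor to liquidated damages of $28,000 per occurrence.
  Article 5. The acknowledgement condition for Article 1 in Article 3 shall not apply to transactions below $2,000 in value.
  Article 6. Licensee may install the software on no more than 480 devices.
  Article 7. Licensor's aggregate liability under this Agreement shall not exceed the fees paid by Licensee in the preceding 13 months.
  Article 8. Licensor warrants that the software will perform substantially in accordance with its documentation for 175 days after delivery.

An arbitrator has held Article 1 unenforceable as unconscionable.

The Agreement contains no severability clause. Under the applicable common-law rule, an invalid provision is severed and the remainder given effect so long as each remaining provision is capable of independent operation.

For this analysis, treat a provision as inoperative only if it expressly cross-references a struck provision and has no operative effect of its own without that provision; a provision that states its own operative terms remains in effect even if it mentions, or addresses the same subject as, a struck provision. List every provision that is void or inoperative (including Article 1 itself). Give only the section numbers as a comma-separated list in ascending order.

1, 2, 3, 4, 5

Article 1 is struck. Article 2 merely fixes the termination right for breach of Article 1; with Article 1 gone it has nothing to operate on and falls away. The only function of Article 3 is the acknowledgement condition for Article 1, so it cannot stand once Article 1 is removed. Article 4 does nothing except set the liquidated-damages amount by reference to Article 3; with Article 3 gone it has no independent effect and is inoperative. The whole of Article 5 is the carve-out from the acknowledgement condition for Article 1, defined by reference to Article 3, so Article 5 cannot stand once Article 3 is removed. With no severability clause, the stated default rule severs what cannot stand and enforces each remaining provision that can operate on its own. Article 6, Article 7, and Article 8 remain in effect.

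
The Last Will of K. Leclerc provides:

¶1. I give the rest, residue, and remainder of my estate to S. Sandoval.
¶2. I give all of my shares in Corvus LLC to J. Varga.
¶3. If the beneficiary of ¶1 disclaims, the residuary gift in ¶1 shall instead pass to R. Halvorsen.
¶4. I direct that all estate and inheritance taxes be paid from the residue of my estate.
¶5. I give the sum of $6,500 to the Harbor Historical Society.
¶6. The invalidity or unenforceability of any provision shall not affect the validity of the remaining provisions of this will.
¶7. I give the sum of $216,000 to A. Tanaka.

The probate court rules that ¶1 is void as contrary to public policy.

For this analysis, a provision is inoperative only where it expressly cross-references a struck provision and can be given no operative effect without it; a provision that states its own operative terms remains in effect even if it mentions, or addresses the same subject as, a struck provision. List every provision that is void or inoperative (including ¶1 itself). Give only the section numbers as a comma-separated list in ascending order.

¶1 is struck. ¶3 merely fixes the alternative disposition for ¶1; with ¶1 gone it has nothing to operate on and falls away. ¶6 is a severability clause and preserves every provision that can still be given independent effect. ¶2, ¶4, ¶5, ¶6, and ¶7 remain in effect.

1, 3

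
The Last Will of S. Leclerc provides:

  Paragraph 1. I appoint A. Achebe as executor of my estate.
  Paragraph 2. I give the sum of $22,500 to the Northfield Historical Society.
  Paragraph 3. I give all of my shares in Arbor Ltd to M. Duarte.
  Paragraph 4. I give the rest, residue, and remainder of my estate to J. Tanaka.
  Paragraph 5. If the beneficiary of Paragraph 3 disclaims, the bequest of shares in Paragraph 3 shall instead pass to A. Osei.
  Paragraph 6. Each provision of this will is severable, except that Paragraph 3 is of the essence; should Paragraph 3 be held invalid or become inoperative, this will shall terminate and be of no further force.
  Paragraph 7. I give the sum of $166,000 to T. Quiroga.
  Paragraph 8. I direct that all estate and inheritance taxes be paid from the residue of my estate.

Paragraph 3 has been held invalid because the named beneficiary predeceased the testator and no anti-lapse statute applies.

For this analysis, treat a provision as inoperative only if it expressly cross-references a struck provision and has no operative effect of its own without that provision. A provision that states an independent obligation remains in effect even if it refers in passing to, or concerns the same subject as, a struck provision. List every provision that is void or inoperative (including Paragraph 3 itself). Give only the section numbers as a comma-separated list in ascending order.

1, 2, 3, 4, 5, 6, 7, 8

Paragraph 3 is struck. The only function of Paragraph 5 is the alternative disposition for Paragraph 3, so it cannot stand once Paragraph 3 is removed. Paragraph 6 makes Paragraph 3 an essential term, and Paragraph 3 is the provision held invalid; under Paragraph 6, the entire will is therefore void. No provision of the will survives.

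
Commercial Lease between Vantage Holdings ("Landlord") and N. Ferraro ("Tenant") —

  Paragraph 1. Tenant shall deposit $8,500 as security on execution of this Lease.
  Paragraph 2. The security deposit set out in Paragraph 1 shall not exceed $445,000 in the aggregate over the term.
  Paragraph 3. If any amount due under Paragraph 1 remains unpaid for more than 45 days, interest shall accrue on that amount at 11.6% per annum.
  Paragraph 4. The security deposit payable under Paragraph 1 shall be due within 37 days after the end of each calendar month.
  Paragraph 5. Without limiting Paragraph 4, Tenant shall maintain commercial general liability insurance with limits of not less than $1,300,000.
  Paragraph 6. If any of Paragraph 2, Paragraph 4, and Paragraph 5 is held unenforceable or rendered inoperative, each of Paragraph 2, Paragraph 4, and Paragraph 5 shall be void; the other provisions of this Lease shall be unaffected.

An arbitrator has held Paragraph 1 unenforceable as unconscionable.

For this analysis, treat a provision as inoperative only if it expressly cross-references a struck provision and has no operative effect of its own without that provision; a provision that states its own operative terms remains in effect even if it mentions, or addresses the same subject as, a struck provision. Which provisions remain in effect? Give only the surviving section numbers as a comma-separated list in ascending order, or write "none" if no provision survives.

Paragraph 1 is struck. Paragraph 2 operates only by reference to Paragraph 1, so it falls with Paragraph 1. Paragraph 3 does nothing except set the default interest on the security deposit by reference to Paragraph 1; with Paragraph 1 gone it has no independent effect and is inoperative. Paragraph 4 does nothing except set the payment deadline for the security deposit by reference to Paragraph 1; with Paragraph 1 gone it has no independent effect and is inoperative. Paragraph 6 declares Paragraph 2, Paragraph 4, and Paragraph 5 mutually dependent; since one of them has fallen, all of them are of no effect. That brings down Paragraph 5 as well. The remainder continues in force under Paragraph 6. Only Paragraph 6 remains in effect.

6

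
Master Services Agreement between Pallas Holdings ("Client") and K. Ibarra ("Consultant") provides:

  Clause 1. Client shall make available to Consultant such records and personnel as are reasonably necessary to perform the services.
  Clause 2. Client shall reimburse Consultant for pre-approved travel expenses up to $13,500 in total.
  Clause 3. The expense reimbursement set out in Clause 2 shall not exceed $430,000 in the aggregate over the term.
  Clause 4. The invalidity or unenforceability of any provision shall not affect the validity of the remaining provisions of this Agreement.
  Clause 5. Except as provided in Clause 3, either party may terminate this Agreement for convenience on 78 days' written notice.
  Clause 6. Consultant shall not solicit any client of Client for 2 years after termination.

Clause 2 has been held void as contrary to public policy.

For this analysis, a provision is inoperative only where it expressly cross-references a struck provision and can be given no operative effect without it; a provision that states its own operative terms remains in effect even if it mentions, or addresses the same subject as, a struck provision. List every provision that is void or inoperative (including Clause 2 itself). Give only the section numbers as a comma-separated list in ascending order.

2, 3

Clause 2 is struck. Clause 3 has no operative effect of its own apart from Clause 2 and is therefore inoperative. Clause 5 mentions Clause 3 but its own obligation stands independently of Clause 3, so Clause 5 is not affected. Clause 4 is a severability clause and preserves every provision that can still be given independent effect. The provisions still in force are Clause 1, Clause 4, Clause 5, and Clause 6.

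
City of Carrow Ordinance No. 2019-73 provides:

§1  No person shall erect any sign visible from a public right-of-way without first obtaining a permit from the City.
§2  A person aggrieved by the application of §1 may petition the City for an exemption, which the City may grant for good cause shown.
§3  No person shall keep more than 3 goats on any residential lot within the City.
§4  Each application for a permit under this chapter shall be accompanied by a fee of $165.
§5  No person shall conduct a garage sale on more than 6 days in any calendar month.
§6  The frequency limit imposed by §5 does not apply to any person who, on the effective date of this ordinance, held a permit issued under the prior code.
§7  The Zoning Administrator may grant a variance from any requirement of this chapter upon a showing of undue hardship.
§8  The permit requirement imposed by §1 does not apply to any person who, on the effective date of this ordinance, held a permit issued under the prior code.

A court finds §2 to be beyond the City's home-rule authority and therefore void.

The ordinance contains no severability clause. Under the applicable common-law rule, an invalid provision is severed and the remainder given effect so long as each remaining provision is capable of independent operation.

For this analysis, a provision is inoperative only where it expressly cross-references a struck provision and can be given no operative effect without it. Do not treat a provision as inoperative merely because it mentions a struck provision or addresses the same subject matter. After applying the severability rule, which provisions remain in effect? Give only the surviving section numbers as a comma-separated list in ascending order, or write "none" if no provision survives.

1, 3, 4, 5, 6, 7, 8

§2 is struck. Nothing else in the ordinance is defined by reference to §2. With no severability clause, the stated default rule severs what cannot stand and enforces each remaining provision that can operate on its own. §1, §3, §4, §5, §6, §7, and §8 remain in effect.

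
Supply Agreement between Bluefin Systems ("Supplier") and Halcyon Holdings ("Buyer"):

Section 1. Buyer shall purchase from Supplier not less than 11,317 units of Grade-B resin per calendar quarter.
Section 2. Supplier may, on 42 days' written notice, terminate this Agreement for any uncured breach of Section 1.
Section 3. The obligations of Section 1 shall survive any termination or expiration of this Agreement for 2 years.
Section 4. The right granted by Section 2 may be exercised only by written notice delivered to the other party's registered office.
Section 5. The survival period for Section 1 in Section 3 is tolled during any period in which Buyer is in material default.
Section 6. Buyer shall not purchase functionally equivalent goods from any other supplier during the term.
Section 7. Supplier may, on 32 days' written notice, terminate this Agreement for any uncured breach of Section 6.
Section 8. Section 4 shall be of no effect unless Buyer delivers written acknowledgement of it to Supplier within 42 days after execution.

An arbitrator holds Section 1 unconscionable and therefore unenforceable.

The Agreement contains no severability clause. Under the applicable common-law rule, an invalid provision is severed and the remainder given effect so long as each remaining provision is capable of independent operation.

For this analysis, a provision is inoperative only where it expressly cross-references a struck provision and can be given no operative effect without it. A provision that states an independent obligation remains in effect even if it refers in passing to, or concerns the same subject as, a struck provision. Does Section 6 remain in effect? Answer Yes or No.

Yes

Section 1 is struck. The only function of Section 2 is the termination right for breach of Section 1, so it cannot stand once Section 1 is removed. The only function of Section 3 is the survival period for Section 1, so it cannot stand once Section 1 is removed. Section 4 merely fixes the notice requirement for Section 2; with Section 2 gone it has nothing to operate on and falls away. Section 5 operates only by reference to Section 3, so it falls with Section 3. Section 8 has no operative effect of its own apart from Section 4 and is therefore inoperative. Under the stated default rule, only provisions that cannot operate independently fall away; the rest are enforced. That leaves Section 6 and Section 7 in effect. Section 6 is among the surviving provisions, so the answer is yes.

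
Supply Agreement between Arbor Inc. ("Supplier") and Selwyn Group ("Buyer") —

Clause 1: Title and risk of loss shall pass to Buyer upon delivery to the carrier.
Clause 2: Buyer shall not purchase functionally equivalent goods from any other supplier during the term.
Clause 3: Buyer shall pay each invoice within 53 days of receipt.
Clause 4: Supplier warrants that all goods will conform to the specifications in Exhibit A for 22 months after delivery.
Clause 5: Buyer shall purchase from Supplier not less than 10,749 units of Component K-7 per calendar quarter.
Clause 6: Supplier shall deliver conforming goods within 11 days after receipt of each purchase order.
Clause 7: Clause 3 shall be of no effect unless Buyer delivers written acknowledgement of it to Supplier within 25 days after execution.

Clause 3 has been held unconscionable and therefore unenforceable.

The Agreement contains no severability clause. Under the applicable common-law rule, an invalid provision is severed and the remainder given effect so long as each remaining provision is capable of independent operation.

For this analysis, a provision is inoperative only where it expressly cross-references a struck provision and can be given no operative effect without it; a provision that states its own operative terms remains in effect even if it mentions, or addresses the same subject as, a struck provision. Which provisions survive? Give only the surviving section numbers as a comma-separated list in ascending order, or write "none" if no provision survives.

Clause 3 is struck. Clause 7 operates only by reference to Clause 3, so it falls with Clause 3. With no severability clause, the stated default rule severs what cannot stand and enforces each remaining provision that can operate on its own. That leaves Clause 1, Clause 2, Clause 4, Clause 5, and Clause 6 in effect.

1, 2, 4, 5, 6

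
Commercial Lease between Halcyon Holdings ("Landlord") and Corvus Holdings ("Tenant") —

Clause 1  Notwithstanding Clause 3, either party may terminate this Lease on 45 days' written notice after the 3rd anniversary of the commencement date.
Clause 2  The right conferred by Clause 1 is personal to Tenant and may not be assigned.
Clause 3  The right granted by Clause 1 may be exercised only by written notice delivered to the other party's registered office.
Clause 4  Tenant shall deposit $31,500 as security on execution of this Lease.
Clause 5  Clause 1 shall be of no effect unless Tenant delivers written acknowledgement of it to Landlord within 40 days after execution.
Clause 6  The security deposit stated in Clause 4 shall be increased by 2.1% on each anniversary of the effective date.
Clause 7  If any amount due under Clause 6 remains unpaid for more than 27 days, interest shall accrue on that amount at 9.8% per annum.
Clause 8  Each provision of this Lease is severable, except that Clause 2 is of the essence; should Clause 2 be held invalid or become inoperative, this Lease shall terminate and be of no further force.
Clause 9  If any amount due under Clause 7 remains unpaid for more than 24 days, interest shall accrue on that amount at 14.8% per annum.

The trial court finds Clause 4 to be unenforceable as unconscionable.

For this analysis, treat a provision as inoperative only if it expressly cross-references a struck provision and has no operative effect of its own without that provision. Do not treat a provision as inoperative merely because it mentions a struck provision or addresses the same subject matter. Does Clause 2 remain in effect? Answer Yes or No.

Yes

Clause 4 is struck. Clause 6 does nothing except set the escalation of the security deposit by reference to Clause 4; with Clause 4 gone it has no independent effect and is inoperative. Clause 7 does nothing except set the default interest on the escalation of the security deposit by reference to Clause 6; with Clause 6 gone it has no independent effect and is inoperative. Clause 9 operates only by reference to Clause 7, so it falls with Clause 7. Clause 8 makes Clause 2 an essential term, but Clause 2 is unaffected, so the severability proviso in Clause 8 preserves the remaining provisions. The provisions still in force are Clause 1, Clause 2, Clause 3, Clause 5, and Clause 8. Clause 2 is among the surviving provisions, so the answer is yes.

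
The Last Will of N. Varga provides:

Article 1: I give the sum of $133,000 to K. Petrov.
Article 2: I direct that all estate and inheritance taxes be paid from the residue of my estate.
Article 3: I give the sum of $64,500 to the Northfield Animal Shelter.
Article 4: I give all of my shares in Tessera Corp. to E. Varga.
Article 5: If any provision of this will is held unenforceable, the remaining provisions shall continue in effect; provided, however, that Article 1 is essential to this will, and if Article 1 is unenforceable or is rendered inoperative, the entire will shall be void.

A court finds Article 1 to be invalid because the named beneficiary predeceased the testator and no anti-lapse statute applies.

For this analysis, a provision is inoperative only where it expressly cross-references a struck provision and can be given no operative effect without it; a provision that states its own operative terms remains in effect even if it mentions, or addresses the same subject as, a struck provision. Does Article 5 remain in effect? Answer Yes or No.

Article 1 is struck. No other provision's operative terms depend on Article 1. Article 5 makes Article 1 an essential term, and Article 1 is the provision held invalid; under Article 5, the entire will is therefore void. No provision of the will survives. Article 5 is among the inoperative provisions, so the answer is no.

No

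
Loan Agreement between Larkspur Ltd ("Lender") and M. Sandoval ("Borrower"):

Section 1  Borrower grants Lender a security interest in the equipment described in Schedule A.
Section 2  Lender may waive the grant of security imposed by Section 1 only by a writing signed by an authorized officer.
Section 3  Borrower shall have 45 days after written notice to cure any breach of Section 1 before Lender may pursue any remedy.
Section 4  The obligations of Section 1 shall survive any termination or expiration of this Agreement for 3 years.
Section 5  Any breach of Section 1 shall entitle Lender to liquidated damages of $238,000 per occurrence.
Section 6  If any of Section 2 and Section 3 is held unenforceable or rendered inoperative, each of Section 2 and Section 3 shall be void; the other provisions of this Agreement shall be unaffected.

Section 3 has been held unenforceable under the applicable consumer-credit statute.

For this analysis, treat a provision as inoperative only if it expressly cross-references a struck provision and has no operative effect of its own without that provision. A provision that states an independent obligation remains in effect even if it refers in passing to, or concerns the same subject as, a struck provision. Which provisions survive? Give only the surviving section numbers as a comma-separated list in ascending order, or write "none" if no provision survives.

Section 3 is struck. Nothing else in the Agreement is defined by reference to Section 3. Section 6 declares Section 2 and Section 3 mutually dependent; since one of them has fallen, all of them are of no effect. That brings down Section 2 as well. The remainder continues in force under Section 6. That leaves Section 1, Section 4, Section 5, and Section 6 in effect.

1, 4, 5, 6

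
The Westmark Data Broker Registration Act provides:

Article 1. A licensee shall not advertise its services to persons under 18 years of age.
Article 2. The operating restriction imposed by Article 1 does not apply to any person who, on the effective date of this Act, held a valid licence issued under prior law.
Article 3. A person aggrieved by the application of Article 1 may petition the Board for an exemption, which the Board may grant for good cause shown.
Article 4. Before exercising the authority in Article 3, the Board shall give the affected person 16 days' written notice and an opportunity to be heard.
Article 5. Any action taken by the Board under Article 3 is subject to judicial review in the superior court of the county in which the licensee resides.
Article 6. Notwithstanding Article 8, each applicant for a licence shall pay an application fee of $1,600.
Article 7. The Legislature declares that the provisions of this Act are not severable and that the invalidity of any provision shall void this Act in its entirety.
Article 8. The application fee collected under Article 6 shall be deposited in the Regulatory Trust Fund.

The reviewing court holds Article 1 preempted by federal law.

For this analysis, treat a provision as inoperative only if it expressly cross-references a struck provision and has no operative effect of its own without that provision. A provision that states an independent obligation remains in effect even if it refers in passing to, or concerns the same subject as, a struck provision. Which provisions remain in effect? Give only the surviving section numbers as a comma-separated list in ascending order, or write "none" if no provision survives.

Article 1 is struck. Article 2 merely fixes the grandfather exemption from Article 1; with Article 1 gone it has nothing to operate on and falls away. Article 3 merely fixes the exemption procedure for Article 1; with Article 1 gone it has nothing to operate on and falls away. Article 4 operates only by reference to Article 3, so it falls with Article 3. Article 5 has no operative effect of its own apart from Article 3 and is therefore inoperative. Article 7 provides that the Act is not severable, so the invalidity of any one provision voids the entire Act. No provision of the Act survives.

none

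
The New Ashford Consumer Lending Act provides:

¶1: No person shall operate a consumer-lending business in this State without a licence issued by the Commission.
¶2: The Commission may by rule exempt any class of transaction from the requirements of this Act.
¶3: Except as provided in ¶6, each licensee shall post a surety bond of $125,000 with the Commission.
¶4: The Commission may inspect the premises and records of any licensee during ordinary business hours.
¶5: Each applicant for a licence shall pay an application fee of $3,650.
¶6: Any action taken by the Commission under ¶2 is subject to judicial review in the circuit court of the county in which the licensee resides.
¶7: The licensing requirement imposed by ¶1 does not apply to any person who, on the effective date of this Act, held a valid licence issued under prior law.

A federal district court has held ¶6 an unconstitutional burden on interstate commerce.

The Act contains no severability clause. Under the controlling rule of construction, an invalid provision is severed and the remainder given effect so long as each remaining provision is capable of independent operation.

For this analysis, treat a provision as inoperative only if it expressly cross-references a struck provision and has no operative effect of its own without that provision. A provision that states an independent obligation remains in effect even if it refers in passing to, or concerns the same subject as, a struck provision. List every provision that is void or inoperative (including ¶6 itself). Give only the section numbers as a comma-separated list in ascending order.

6

¶6 is struck. Although ¶3 refers to ¶6, its operative terms do not depend on ¶6, so it remains in effect. Nothing else in the Act is defined by reference to ¶6. With no severability clause, the stated default rule severs what cannot stand and enforces each remaining provision that can operate on its own. That leaves ¶1, ¶2, ¶3, ¶4, ¶5, and ¶7 in effect.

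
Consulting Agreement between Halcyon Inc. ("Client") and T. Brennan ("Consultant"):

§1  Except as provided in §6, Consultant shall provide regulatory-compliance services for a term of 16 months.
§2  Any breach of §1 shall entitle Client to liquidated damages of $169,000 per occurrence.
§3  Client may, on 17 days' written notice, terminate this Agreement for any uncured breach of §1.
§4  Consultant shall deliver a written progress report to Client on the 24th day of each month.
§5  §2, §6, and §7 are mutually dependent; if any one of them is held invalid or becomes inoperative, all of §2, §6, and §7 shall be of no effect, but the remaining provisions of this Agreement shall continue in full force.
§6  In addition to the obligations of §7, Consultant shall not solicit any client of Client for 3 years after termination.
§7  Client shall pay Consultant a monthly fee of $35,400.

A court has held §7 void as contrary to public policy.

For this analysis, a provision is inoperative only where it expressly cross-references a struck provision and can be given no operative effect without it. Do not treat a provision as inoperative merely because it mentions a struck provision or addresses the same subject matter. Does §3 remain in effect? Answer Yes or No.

§7 is struck. Although §1 refers to §6, its operative terms do not depend on §6, so it remains in effect. No other provision's operative terms depend on §7. §5 declares §2, §6, and §7 mutually dependent; since one of them has fallen, all of them are of no effect. That brings down §2 and §6 as well. The remainder continues in force under §5. §1, §3, §4, and §5 remain in effect. §3 is among the surviving provisions, so the answer is yes.

Yes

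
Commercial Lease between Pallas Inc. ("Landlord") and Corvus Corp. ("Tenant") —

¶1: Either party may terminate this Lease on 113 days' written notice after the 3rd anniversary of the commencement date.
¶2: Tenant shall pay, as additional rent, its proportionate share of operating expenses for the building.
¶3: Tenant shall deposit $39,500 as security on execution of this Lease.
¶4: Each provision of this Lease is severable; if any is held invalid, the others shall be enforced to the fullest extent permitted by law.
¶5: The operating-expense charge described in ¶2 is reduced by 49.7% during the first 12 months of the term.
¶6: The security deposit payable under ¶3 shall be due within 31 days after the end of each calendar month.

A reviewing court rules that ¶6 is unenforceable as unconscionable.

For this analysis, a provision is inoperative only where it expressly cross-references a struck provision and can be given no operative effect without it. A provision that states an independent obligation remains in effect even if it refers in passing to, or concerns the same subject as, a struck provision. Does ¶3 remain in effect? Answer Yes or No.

¶6 is struck. Nothing else in the Lease is defined by reference to ¶6. ¶4 is a severability clause and preserves every provision that can still be given independent effect. That leaves ¶1, ¶2, ¶3, ¶4, and ¶5 in effect. ¶3 is among the surviving provisions, so the answer is yes.

Yes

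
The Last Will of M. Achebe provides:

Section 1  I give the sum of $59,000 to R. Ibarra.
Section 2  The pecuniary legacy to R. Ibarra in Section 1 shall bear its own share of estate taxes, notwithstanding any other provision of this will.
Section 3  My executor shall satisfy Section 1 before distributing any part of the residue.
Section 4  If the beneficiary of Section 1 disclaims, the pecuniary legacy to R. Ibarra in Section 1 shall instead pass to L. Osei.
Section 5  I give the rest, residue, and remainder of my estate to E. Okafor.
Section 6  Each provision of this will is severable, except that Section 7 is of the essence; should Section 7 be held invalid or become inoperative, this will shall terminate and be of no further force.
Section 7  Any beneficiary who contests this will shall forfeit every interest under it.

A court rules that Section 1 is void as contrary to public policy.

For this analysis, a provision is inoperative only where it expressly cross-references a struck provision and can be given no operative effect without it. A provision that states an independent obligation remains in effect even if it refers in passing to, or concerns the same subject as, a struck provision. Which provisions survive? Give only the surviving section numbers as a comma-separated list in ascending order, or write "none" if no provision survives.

5, 6, 7

Section 1 is struck. The only function of Section 2 is the tax charge on Section 1, so it cannot stand once Section 1 is removed. Section 3 merely fixes the priority direction for Section 1; with Section 1 gone it has nothing to operate on and falls away. Section 4 merely fixes the alternative disposition for Section 1; with Section 1 gone it has nothing to operate on and falls away. Section 6 makes Section 7 an essential term, but Section 7 is unaffected, so the severability proviso in Section 6 preserves the remaining provisions. The provisions still in force are Section 5, Section 6, and Section 7.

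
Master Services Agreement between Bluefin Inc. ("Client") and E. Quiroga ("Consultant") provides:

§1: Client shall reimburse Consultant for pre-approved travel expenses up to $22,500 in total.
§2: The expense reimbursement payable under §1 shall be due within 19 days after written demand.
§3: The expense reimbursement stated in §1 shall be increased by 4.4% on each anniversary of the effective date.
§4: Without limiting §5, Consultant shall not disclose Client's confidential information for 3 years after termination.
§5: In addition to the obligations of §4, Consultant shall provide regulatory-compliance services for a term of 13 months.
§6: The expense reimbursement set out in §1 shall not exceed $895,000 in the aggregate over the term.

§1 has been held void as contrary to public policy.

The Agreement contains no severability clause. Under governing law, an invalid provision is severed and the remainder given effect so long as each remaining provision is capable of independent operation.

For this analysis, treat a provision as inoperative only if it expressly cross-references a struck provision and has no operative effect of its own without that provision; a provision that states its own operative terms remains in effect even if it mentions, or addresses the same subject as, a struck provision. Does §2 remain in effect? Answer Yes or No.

No

§1 is struck. §2 operates only by reference to §1, so it falls with §1. §3 does nothing except set the escalation of the expense reimbursement by reference to §1; with §1 gone it has no independent effect and is inoperative. §6 operates only by reference to §1, so it falls with §1. With no severability clause, the stated default rule severs what cannot stand and enforces each remaining provision that can operate on its own. The provisions still in force are §4 and §5. §2 is among the inoperative provisions, so the answer is no.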